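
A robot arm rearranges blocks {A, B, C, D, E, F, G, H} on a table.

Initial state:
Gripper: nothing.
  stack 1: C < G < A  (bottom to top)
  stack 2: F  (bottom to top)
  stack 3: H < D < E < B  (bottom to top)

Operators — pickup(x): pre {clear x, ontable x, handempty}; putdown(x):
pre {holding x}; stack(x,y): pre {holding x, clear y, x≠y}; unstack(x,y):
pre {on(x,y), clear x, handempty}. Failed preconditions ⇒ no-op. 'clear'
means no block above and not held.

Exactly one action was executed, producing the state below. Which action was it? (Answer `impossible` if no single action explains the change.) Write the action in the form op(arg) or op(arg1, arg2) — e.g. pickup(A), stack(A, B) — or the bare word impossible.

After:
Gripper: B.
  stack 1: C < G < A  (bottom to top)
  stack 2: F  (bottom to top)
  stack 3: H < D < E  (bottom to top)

target: towers=[C/G/A; F; H/D/E] holding=B
     unstack(A, G) → towers=[C/G; F; H/D/E/B] holding=A
     unstack(B, E) → towers=[C/G/A; F; H/D/E] holding=B  ← match
         pickup(F) → towers=[C/G/A; H/D/E/B] holding=F

unstack(B, E)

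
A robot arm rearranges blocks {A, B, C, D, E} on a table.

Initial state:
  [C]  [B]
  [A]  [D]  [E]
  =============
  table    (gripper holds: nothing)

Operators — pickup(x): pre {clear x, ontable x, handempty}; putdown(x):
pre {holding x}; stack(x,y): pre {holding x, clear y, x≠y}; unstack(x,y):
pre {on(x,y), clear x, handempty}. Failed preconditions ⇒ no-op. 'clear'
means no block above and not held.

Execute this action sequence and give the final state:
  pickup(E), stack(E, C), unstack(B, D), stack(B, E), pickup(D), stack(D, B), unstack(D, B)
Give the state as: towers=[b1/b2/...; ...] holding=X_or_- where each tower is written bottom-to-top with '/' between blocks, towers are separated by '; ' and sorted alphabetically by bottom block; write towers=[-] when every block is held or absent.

step 1 (pickup(E)): towers=[A/C; D/B] holding=E
step 2 (stack(E, C)): towers=[A/C/E; D/B] holding=-
step 3 (unstack(B, D)): towers=[A/C/E; D] holding=B
step 4 (stack(B, E)): towers=[A/C/E/B; D] holding=-
step 5 (pickup(D)): towers=[A/C/E/B] holding=D
step 6 (stack(D, B)): towers=[A/C/E/B/D] holding=-
step 7 (unstack(D, B)): towers=[A/C/E/B] holding=D

towers=[A/C/E/B] holding=D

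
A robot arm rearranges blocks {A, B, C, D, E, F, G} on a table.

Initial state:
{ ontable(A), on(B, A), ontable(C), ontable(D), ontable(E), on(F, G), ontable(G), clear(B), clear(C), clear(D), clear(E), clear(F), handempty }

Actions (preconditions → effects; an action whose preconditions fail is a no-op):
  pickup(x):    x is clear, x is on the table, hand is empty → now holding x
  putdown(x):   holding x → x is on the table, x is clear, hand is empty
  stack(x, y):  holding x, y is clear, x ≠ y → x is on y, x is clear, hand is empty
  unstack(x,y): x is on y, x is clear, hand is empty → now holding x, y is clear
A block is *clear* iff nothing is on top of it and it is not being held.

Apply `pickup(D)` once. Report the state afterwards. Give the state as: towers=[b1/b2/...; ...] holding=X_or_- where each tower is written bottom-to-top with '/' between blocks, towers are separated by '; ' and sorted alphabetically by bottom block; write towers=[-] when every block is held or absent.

towers=[A/B; C; E; G/F] holding=D

before: towers=[A/B; C; D; E; G/F] holding=-
pre[pickup(D)]: clear(D) yes, ontable(D) yes, handempty yes
all met → apply pickup(D)
after:  towers=[A/B; C; E; G/F] holding=D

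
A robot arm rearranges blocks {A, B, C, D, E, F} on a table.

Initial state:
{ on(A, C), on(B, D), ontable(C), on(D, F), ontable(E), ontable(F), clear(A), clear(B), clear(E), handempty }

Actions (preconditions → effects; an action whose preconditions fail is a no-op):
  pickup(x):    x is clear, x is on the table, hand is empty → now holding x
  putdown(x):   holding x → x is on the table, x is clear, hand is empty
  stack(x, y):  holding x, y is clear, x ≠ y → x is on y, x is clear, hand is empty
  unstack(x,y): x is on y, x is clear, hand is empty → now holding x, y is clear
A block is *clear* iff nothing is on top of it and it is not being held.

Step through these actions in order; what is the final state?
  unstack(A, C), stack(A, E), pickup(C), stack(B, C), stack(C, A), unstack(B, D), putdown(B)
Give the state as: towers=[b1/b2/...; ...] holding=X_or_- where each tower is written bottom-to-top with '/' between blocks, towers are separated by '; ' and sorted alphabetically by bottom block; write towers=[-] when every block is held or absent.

towers=[B; E/A/C; F/D] holding=-

step 1 (unstack(A, C)): towers=[C; E; F/D/B] holding=A
step 2 (stack(A, E)): towers=[C; E/A; F/D/B] holding=-
step 3 (pickup(C)): towers=[E/A; F/D/B] holding=C
step 4 (stack(B, C)) [no-op]: towers=[E/A; F/D/B] holding=C
step 5 (stack(C, A)): towers=[E/A/C; F/D/B] holding=-
step 6 (unstack(B, D)): towers=[E/A/C; F/D] holding=B
step 7 (putdown(B)): towers=[B; E/A/C; F/D] holding=-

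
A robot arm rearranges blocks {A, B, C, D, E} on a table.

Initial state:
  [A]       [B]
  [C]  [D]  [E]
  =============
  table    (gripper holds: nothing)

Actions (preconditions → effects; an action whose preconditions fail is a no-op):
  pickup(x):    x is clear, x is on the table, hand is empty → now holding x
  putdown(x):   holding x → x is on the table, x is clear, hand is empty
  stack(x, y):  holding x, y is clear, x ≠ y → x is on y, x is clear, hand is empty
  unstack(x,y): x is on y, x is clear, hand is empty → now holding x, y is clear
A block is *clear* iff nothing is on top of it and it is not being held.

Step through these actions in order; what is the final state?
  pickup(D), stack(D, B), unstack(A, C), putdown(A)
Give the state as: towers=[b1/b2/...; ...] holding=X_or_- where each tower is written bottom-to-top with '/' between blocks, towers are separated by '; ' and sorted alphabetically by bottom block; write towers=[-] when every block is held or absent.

step 1 (pickup(D)): towers=[C/A; E/B] holding=D
step 2 (stack(D, B)): towers=[C/A; E/B/D] holding=-
step 3 (unstack(A, C)): towers=[C; E/B/D] holding=A
step 4 (putdown(A)): towers=[A; C; E/B/D] holding=-

towers=[A; C; E/B/D] holding=-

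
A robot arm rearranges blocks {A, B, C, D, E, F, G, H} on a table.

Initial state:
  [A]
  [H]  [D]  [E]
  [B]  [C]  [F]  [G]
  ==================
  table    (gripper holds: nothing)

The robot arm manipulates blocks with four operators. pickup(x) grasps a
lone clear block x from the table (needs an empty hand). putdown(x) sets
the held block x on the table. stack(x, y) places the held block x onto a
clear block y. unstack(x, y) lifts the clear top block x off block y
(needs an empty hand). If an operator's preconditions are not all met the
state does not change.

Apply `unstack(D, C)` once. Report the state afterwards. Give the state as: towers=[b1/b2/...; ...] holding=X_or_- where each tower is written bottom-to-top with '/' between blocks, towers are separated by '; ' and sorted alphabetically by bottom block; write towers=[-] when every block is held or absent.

towers=[B/H/A; C; F/E; G] holding=D

before: towers=[B/H/A; C/D; F/E; G] holding=-
pre[unstack(D, C)]: on(D,C) ✓, clear(D) ✓, handempty ✓
all met → apply unstack(D, C)
after:  towers=[B/H/A; C; F/E; G] holding=D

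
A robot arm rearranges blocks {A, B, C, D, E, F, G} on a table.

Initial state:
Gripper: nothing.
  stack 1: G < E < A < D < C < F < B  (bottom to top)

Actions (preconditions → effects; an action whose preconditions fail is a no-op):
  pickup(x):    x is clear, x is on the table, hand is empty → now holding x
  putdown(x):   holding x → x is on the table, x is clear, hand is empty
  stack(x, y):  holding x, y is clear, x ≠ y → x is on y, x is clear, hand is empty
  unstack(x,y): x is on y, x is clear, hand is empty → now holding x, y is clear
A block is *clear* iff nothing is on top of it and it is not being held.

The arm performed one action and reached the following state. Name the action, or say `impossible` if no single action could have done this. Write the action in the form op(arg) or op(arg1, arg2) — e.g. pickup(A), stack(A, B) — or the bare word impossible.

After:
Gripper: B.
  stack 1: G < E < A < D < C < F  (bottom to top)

unstack(B, F)

target: towers=[G/E/A/D/C/F] holding=B
     unstack(B, F) → towers=[G/E/A/D/C/F] holding=B  ← match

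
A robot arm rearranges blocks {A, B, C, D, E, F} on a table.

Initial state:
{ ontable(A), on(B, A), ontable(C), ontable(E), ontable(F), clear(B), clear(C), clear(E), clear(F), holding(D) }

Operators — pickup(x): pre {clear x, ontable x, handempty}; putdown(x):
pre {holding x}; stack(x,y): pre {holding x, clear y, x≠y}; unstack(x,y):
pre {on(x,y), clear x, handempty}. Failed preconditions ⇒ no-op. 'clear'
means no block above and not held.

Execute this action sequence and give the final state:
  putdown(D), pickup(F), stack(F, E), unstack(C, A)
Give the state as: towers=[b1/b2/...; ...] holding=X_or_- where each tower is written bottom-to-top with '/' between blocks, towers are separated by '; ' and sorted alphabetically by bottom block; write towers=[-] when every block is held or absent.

step 1 (putdown(D)): towers=[A/B; C; D; E; F] holding=-
step 2 (pickup(F)): towers=[A/B; C; D; E] holding=F
step 3 (stack(F, E)): towers=[A/B; C; D; E/F] holding=-
step 4 (unstack(C, A)) [no-op]: towers=[A/B; C; D; E/F] holding=-

towers=[A/B; C; D; E/F] holding=-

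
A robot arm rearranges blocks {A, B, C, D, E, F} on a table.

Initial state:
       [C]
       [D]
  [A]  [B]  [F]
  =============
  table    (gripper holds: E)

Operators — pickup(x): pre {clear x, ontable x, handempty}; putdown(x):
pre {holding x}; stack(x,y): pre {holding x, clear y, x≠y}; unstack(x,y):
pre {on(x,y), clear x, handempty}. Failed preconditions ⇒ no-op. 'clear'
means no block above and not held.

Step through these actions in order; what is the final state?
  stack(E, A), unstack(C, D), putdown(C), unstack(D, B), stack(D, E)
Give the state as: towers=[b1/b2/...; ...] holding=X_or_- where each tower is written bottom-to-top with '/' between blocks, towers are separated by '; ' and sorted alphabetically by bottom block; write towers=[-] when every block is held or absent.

towers=[A/E/D; B; C; F] holding=-

step 1 (stack(E, A)): towers=[A/E; B/D/C; F] holding=-
step 2 (unstack(C, D)): towers=[A/E; B/D; F] holding=C
step 3 (putdown(C)): towers=[A/E; B/D; C; F] holding=-
step 4 (unstack(D, B)): towers=[A/E; B; C; F] holding=D
step 5 (stack(D, E)): towers=[A/E/D; B; C; F] holding=-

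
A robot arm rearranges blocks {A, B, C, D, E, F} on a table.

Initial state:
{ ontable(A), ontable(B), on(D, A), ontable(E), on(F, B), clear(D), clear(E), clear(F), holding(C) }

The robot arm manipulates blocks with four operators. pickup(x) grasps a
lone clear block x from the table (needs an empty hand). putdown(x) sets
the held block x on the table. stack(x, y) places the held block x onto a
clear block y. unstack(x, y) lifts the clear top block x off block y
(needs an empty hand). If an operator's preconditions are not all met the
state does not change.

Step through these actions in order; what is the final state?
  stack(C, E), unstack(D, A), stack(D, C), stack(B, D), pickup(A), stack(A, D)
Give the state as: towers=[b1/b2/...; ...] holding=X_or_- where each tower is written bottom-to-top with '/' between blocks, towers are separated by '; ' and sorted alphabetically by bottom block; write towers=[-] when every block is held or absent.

towers=[B/F; E/C/D/A] holding=-

step 1 (stack(C, E)): towers=[A/D; B/F; E/C] holding=-
step 2 (unstack(D, A)): towers=[A; B/F; E/C] holding=D
step 3 (stack(D, C)): towers=[A; B/F; E/C/D] holding=-
step 4 (stack(B, D)) [no-op]: towers=[A; B/F; E/C/D] holding=-
step 5 (pickup(A)): towers=[B/F; E/C/D] holding=A
step 6 (stack(A, D)): towers=[B/F; E/C/D/A] holding=-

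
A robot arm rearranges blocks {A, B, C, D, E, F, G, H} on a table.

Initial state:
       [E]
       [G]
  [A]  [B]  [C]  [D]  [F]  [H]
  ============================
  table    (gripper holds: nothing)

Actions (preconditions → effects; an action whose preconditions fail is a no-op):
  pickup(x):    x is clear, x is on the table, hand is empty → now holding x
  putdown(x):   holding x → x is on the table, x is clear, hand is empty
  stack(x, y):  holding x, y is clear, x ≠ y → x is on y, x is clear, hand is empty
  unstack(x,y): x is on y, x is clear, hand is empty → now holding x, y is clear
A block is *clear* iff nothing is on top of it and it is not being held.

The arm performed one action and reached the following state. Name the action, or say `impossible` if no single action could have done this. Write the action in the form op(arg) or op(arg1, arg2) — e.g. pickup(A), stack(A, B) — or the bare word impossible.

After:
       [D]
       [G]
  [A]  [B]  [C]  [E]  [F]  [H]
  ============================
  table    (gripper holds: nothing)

impossible

target: towers=[A; B/G/D; C; E; F; H] holding=-
         pickup(A) → towers=[B/G/E; C; D; F; H] holding=A
     unstack(E, G) → towers=[A; B/G; C; D; F; H] holding=E
         pickup(H) → towers=[A; B/G/E; C; D; F] holding=H
         pickup(F) → towers=[A; B/G/E; C; D; H] holding=F
         pickup(D) → towers=[A; B/G/E; C; F; H] holding=D
         pickup(C) → towers=[A; B/G/E; D; F; H] holding=C
none of the 6 applicable actions match → impossible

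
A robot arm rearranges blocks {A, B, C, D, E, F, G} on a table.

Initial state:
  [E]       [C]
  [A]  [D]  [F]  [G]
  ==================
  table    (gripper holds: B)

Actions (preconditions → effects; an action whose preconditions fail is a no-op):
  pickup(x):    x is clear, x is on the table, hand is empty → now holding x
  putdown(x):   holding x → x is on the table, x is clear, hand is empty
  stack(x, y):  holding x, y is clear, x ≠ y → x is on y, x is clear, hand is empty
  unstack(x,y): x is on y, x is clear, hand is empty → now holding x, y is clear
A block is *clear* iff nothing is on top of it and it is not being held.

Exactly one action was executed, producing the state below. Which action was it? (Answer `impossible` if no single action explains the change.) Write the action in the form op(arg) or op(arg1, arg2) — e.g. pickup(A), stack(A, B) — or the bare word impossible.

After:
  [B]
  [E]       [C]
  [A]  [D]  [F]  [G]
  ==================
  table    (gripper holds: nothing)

target: towers=[A/E/B; D; F/C; G] holding=-
        putdown(B) → towers=[A/E; B; D; F/C; G] holding=-
       stack(B, G) → towers=[A/E; D; F/C; G/B] holding=-
       stack(B, D) → towers=[A/E; D/B; F/C; G] holding=-
       stack(B, E) → towers=[A/E/B; D; F/C; G] holding=-  ← match
       stack(B, C) → towers=[A/E; D; F/C/B; G] holding=-

stack(B, E)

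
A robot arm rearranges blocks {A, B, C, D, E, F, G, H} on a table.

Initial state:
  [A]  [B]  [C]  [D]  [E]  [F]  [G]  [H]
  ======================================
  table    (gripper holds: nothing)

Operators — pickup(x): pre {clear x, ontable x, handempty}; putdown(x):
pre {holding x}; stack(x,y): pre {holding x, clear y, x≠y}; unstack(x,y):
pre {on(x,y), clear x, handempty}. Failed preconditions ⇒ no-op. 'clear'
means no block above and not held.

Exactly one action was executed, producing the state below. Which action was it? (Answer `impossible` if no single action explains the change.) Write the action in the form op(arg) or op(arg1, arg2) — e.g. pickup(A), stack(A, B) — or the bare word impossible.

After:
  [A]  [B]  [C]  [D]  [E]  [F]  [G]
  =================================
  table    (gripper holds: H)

target: towers=[A; B; C; D; E; F; G] holding=H
         pickup(G) → towers=[A; B; C; D; E; F; H] holding=G
         pickup(A) → towers=[B; C; D; E; F; G; H] holding=A
         pickup(E) → towers=[A; B; C; D; F; G; H] holding=E
         pickup(H) → towers=[A; B; C; D; E; F; G] holding=H  ← match
         pickup(B) → towers=[A; C; D; E; F; G; H] holding=B
         pickup(F) → towers=[A; B; C; D; E; G; H] holding=F
         pickup(D) → towers=[A; B; C; E; F; G; H] holding=D
         pickup(C) → towers=[A; B; D; E; F; G; H] holding=C

pickup(H)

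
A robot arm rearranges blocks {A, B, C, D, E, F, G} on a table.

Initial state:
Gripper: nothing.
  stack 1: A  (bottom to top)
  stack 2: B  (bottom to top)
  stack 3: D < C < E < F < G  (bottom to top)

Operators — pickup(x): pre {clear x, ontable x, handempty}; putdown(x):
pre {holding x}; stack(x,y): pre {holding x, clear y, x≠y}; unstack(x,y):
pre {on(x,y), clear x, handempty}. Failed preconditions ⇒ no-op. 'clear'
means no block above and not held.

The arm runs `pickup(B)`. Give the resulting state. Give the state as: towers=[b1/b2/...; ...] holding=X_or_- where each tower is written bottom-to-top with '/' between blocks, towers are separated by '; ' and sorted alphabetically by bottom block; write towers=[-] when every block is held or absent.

before: towers=[A; B; D/C/E/F/G] holding=-
pre[pickup(B)]: clear(B) ✓, ontable(B) ✓, handempty ✓
all met → apply pickup(B)
after:  towers=[A; D/C/E/F/G] holding=B

towers=[A; D/C/E/F/G] holding=B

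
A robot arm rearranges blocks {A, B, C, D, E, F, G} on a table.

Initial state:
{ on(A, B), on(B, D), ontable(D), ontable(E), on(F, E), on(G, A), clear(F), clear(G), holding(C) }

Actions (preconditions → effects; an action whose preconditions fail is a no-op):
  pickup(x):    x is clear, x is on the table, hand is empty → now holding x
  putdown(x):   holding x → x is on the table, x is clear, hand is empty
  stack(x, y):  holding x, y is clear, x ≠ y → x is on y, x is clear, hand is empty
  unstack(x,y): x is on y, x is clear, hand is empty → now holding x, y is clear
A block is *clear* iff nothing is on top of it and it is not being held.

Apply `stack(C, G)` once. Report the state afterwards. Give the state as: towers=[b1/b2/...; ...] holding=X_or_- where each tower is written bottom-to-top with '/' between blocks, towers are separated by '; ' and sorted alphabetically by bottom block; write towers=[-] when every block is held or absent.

before: towers=[D/B/A/G; E/F] holding=C
pre[stack(C, G)]: holding(C) yes, clear(G) yes, C≠G yes
all met → apply stack(C, G)
after:  towers=[D/B/A/G/C; E/F] holding=-

towers=[D/B/A/G/C; E/F] holding=-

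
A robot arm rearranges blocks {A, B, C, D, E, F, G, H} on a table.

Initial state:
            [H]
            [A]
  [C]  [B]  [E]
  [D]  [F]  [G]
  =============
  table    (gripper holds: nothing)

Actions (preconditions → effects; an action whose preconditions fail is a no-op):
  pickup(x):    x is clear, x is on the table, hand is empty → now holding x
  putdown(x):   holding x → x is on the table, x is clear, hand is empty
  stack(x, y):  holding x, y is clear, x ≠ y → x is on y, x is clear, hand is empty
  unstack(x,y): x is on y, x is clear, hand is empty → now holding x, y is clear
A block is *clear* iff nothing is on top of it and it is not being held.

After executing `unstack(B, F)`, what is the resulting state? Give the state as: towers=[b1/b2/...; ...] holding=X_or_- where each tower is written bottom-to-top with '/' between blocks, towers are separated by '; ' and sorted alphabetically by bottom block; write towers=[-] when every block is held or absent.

towers=[D/C; F; G/E/A/H] holding=B

before: towers=[D/C; F/B; G/E/A/H] holding=-
pre[unstack(B, F)]: on(B,F) yes, clear(B) yes, handempty yes
all met → apply unstack(B, F)
after:  towers=[D/C; F; G/E/A/H] holding=B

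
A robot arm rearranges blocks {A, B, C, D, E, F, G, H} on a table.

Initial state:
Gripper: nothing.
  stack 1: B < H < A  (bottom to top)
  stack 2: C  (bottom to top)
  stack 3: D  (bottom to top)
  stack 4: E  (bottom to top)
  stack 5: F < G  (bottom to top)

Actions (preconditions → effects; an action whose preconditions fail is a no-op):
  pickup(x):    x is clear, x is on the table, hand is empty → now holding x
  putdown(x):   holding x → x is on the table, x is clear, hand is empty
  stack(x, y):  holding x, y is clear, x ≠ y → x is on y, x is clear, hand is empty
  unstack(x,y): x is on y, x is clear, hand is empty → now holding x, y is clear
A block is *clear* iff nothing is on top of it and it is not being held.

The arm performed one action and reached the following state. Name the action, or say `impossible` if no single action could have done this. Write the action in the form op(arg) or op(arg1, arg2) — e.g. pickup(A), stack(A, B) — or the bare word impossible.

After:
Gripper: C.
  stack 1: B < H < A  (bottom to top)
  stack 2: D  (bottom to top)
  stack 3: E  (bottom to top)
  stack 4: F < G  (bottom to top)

target: towers=[B/H/A; D; E; F/G] holding=C
     unstack(G, F) → towers=[B/H/A; C; D; E; F] holding=G
     unstack(A, H) → towers=[B/H; C; D; E; F/G] holding=A
         pickup(E) → towers=[B/H/A; C; D; F/G] holding=E
         pickup(D) → towers=[B/H/A; C; E; F/G] holding=D
         pickup(C) → towers=[B/H/A; D; E; F/G] holding=C  ← match

pickup(C)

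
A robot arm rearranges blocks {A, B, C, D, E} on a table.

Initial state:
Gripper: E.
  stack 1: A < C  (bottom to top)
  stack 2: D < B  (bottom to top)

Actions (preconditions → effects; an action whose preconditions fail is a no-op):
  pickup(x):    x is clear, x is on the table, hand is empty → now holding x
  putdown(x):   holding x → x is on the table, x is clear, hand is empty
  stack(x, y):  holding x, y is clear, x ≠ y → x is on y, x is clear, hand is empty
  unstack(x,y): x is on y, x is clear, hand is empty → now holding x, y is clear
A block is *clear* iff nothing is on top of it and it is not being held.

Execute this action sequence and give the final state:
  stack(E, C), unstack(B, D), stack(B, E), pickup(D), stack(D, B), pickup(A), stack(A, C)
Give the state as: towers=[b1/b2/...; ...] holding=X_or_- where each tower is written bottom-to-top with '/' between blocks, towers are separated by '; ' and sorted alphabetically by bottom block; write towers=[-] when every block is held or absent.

step 1 (stack(E, C)): towers=[A/C/E; D/B] holding=-
step 2 (unstack(B, D)): towers=[A/C/E; D] holding=B
step 3 (stack(B, E)): towers=[A/C/E/B; D] holding=-
step 4 (pickup(D)): towers=[A/C/E/B] holding=D
step 5 (stack(D, B)): towers=[A/C/E/B/D] holding=-
step 6 (pickup(A)) [no-op]: towers=[A/C/E/B/D] holding=-
step 7 (stack(A, C)) [no-op]: towers=[A/C/E/B/D] holding=-

towers=[A/C/E/B/D] holding=-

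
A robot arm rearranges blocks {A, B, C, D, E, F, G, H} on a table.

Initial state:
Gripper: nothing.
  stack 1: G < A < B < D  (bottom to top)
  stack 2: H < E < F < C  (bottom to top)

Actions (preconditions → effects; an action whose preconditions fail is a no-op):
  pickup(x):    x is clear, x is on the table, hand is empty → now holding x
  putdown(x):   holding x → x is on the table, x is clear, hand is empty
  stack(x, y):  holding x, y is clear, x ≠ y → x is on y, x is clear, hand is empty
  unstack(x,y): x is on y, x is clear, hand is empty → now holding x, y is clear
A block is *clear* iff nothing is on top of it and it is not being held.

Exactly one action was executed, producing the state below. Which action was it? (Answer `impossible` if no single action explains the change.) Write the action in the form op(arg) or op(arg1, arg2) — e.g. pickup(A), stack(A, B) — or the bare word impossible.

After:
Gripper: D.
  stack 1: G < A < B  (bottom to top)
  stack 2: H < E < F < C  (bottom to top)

unstack(D, B)

target: towers=[G/A/B; H/E/F/C] holding=D
     unstack(D, B) → towers=[G/A/B; H/E/F/C] holding=D  ← match
     unstack(C, F) → towers=[G/A/B/D; H/E/F] holding=C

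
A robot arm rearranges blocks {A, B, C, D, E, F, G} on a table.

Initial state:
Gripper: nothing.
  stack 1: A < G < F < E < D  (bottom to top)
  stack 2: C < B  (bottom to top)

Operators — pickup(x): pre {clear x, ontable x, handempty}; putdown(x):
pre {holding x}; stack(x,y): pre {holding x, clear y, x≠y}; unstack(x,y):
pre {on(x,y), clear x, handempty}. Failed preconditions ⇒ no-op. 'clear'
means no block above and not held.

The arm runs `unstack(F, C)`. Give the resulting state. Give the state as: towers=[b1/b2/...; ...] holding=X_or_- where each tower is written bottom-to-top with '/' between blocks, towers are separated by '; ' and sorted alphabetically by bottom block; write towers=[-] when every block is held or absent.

towers=[A/G/F/E/D; C/B] holding=-

before: towers=[A/G/F/E/D; C/B] holding=-
pre[unstack(F, C)]: on(F,C) no, clear(F) no, handempty yes
on(F,C), clear(F) unmet → unstack(F, C) is a no-op
after:  towers=[A/G/F/E/D; C/B] holding=-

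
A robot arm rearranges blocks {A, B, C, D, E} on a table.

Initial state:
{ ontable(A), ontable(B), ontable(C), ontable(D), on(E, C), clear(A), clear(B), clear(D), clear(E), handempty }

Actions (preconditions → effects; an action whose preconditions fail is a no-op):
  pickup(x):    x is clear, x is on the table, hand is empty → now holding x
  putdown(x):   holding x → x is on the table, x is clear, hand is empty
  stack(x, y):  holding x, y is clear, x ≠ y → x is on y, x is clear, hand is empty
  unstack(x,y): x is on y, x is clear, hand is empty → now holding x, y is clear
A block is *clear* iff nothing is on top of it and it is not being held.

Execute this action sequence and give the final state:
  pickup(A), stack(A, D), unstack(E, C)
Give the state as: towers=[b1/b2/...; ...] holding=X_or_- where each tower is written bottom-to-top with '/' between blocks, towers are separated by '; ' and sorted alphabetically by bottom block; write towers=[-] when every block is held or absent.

step 1 (pickup(A)): towers=[B; C/E; D] holding=A
step 2 (stack(A, D)): towers=[B; C/E; D/A] holding=-
step 3 (unstack(E, C)): towers=[B; C; D/A] holding=E

towers=[B; C; D/A] holding=E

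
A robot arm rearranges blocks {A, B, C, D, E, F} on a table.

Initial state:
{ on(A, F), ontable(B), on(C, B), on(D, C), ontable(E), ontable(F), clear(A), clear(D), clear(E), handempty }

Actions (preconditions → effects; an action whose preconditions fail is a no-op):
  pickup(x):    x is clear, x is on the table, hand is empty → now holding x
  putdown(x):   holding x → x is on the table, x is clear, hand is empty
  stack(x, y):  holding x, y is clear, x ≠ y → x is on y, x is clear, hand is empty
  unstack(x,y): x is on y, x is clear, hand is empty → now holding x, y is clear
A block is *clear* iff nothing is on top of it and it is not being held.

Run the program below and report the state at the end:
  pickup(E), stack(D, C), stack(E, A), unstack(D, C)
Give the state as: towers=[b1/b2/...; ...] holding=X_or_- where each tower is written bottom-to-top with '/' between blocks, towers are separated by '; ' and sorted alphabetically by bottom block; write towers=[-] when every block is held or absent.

towers=[B/C; F/A/E] holding=D

step 1 (pickup(E)): towers=[B/C/D; F/A] holding=E
step 2 (stack(D, C)) [no-op]: towers=[B/C/D; F/A] holding=E
step 3 (stack(E, A)): towers=[B/C/D; F/A/E] holding=-
step 4 (unstack(D, C)): towers=[B/C; F/A/E] holding=D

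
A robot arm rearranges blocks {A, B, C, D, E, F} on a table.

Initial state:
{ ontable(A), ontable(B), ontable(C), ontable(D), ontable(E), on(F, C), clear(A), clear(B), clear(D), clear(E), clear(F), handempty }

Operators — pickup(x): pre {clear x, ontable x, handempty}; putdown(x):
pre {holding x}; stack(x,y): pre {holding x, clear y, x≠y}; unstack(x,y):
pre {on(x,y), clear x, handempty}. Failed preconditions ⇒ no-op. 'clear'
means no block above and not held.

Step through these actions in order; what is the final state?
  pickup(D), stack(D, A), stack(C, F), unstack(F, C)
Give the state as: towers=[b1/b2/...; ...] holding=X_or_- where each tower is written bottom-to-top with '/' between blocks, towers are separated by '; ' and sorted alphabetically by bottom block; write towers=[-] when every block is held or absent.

step 1 (pickup(D)): towers=[A; B; C/F; E] holding=D
step 2 (stack(D, A)): towers=[A/D; B; C/F; E] holding=-
step 3 (stack(C, F)) [no-op]: towers=[A/D; B; C/F; E] holding=-
step 4 (unstack(F, C)): towers=[A/D; B; C; E] holding=F

towers=[A/D; B; C; E] holding=F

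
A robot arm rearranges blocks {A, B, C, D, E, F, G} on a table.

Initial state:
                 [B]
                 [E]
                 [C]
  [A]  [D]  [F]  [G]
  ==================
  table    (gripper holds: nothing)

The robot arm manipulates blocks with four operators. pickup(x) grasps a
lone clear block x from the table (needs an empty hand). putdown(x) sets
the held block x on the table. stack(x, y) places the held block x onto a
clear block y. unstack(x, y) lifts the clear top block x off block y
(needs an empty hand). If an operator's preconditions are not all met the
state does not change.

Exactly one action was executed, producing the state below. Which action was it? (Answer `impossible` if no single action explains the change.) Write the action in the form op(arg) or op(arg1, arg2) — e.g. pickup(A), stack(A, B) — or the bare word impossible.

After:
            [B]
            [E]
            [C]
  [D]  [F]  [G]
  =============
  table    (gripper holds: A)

pickup(A)

target: towers=[D; F; G/C/E/B] holding=A
     unstack(B, E) → towers=[A; D; F; G/C/E] holding=B
         pickup(F) → towers=[A; D; G/C/E/B] holding=F
         pickup(D) → towers=[A; F; G/C/E/B] holding=D
         pickup(A) → towers=[D; F; G/C/E/B] holding=A  ← match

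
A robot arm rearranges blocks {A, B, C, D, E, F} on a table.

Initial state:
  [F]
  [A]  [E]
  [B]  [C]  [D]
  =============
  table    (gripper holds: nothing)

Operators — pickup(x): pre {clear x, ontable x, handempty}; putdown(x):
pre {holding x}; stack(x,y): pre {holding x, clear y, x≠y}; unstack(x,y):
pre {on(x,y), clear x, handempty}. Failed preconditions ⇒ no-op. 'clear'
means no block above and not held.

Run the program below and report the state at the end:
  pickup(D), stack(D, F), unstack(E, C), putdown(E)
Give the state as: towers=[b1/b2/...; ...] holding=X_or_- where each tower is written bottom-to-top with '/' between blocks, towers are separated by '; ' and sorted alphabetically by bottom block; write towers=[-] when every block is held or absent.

step 1 (pickup(D)): towers=[B/A/F; C/E] holding=D
step 2 (stack(D, F)): towers=[B/A/F/D; C/E] holding=-
step 3 (unstack(E, C)): towers=[B/A/F/D; C] holding=E
step 4 (putdown(E)): towers=[B/A/F/D; C; E] holding=-

towers=[B/A/F/D; C; E] holding=-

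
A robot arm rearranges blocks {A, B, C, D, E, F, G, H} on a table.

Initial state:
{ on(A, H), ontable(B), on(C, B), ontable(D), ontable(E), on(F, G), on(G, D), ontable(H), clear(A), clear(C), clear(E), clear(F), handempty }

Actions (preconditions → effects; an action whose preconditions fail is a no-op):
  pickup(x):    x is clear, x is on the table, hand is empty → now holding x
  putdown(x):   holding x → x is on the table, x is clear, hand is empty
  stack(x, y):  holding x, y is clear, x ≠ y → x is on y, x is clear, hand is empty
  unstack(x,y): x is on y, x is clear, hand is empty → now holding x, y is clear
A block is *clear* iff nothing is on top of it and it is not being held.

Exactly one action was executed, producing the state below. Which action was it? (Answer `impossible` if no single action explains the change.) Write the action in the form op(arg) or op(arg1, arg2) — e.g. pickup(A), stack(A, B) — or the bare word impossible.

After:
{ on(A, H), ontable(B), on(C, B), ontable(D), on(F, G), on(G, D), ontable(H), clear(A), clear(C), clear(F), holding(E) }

target: towers=[B/C; D/G/F; H/A] holding=E
     unstack(A, H) → towers=[B/C; D/G/F; E; H] holding=A
         pickup(E) → towers=[B/C; D/G/F; H/A] holding=E  ← match
     unstack(F, G) → towers=[B/C; D/G; E; H/A] holding=F
     unstack(C, B) → towers=[B; D/G/F; E; H/A] holding=C

pickup(E)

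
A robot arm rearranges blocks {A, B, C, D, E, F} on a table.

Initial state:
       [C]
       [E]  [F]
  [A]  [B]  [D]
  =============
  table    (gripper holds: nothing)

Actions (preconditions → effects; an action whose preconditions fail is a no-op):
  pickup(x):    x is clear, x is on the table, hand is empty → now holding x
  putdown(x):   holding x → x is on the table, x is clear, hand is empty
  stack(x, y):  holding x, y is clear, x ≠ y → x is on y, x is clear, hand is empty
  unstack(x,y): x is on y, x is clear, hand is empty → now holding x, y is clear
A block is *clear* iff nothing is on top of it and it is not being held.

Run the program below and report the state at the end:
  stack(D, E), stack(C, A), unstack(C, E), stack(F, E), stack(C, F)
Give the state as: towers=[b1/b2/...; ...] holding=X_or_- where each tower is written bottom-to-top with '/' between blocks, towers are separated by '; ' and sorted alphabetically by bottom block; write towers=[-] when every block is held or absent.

step 1 (stack(D, E)) [no-op]: towers=[A; B/E/C; D/F] holding=-
step 2 (stack(C, A)) [no-op]: towers=[A; B/E/C; D/F] holding=-
step 3 (unstack(C, E)): towers=[A; B/E; D/F] holding=C
step 4 (stack(F, E)) [no-op]: towers=[A; B/E; D/F] holding=C
step 5 (stack(C, F)): towers=[A; B/E; D/F/C] holding=-

towers=[A; B/E; D/F/C] holding=-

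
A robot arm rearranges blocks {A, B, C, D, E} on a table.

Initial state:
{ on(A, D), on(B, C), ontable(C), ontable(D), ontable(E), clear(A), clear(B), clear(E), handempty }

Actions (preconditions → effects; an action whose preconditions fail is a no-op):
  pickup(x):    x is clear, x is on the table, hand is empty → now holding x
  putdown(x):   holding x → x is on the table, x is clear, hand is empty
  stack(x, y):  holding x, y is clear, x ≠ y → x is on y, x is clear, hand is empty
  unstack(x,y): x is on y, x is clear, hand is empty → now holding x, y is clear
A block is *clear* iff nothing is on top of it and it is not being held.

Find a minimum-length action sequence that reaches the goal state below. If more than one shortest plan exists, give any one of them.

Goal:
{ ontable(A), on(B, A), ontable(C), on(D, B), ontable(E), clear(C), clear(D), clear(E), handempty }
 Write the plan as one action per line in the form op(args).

unstack(A, D)
putdown(A)
unstack(B, C)
stack(B, A)
pickup(D)
stack(D, B)

step 1 (unstack(A, D)): towers=[C/B; D; E] holding=A
step 2 (putdown(A)): towers=[A; C/B; D; E] holding=-
step 3 (unstack(B, C)): towers=[A; C; D; E] holding=B
step 4 (stack(B, A)): towers=[A/B; C; D; E] holding=-
step 5 (pickup(D)): towers=[A/B; C; E] holding=D
step 6 (stack(D, B)): towers=[A/B/D; C; E] holding=-
goal check: towers=[A/B/D; C; E] holding=- — reached (length 6, optimal by BFS)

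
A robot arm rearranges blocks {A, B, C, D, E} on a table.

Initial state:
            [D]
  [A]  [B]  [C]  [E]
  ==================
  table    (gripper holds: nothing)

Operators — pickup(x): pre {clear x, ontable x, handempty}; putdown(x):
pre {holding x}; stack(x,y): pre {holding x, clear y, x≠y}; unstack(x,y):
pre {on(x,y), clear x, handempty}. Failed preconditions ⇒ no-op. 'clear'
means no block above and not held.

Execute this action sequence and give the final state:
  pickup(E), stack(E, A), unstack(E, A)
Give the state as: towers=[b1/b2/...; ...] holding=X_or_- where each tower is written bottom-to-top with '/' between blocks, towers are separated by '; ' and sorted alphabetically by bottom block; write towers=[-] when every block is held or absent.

step 1 (pickup(E)): towers=[A; B; C/D] holding=E
step 2 (stack(E, A)): towers=[A/E; B; C/D] holding=-
step 3 (unstack(E, A)): towers=[A; B; C/D] holding=E

towers=[A; B; C/D] holding=E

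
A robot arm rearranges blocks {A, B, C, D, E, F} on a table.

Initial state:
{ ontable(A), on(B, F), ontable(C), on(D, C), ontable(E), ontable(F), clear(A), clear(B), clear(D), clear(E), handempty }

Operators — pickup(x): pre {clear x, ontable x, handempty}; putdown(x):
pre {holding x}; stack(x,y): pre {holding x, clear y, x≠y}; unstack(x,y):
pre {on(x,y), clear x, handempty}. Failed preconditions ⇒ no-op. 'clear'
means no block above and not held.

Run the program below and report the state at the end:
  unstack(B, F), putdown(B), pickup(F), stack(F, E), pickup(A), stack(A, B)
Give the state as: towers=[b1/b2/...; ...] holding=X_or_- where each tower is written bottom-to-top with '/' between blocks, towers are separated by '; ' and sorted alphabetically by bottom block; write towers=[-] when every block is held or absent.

step 1 (unstack(B, F)): towers=[A; C/D; E; F] holding=B
step 2 (putdown(B)): towers=[A; B; C/D; E; F] holding=-
step 3 (pickup(F)): towers=[A; B; C/D; E] holding=F
step 4 (stack(F, E)): towers=[A; B; C/D; E/F] holding=-
step 5 (pickup(A)): towers=[B; C/D; E/F] holding=A
step 6 (stack(A, B)): towers=[B/A; C/D; E/F] holding=-

towers=[B/A; C/D; E/F] holding=-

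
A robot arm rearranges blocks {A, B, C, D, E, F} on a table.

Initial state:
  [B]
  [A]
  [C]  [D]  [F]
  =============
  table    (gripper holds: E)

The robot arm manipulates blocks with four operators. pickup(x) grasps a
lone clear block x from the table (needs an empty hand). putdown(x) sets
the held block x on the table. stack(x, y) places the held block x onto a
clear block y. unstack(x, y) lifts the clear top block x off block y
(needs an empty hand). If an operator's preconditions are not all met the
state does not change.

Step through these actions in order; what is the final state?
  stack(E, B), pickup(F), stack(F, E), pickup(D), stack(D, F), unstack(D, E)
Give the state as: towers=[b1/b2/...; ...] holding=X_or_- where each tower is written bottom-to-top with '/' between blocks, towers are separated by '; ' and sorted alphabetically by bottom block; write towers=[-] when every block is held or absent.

step 1 (stack(E, B)): towers=[C/A/B/E; D; F] holding=-
step 2 (pickup(F)): towers=[C/A/B/E; D] holding=F
step 3 (stack(F, E)): towers=[C/A/B/E/F; D] holding=-
step 4 (pickup(D)): towers=[C/A/B/E/F] holding=D
step 5 (stack(D, F)): towers=[C/A/B/E/F/D] holding=-
step 6 (unstack(D, E)) [no-op]: towers=[C/A/B/E/F/D] holding=-

towers=[C/A/B/E/F/D] holding=-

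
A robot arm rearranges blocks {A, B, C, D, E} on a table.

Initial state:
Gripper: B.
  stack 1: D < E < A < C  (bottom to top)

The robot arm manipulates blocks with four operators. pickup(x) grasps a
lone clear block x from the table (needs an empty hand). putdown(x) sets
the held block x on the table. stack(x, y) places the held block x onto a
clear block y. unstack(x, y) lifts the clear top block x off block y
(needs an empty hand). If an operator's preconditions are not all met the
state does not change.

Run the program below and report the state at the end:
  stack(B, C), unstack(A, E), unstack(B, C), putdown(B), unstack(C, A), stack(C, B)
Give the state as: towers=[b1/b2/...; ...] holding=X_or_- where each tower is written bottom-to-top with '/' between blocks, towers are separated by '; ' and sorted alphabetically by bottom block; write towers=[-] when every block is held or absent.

towers=[B/C; D/E/A] holding=-

step 1 (stack(B, C)): towers=[D/E/A/C/B] holding=-
step 2 (unstack(A, E)) [no-op]: towers=[D/E/A/C/B] holding=-
step 3 (unstack(B, C)): towers=[D/E/A/C] holding=B
step 4 (putdown(B)): towers=[B; D/E/A/C] holding=-
step 5 (unstack(C, A)): towers=[B; D/E/A] holding=C
step 6 (stack(C, B)): towers=[B/C; D/E/A] holding=-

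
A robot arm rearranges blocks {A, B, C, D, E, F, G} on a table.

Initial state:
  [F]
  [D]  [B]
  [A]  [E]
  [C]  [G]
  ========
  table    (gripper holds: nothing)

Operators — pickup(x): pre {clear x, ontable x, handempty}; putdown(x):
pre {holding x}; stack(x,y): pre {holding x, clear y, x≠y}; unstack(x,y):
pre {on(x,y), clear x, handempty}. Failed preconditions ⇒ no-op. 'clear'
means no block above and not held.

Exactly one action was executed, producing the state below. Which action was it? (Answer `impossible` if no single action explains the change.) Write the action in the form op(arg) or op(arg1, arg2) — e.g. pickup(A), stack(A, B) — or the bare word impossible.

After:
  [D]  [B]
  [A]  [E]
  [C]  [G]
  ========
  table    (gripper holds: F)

unstack(F, D)

target: towers=[C/A/D; G/E/B] holding=F
     unstack(B, E) → towers=[C/A/D/F; G/E] holding=B
     unstack(F, D) → towers=[C/A/D; G/E/B] holding=F  ← match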